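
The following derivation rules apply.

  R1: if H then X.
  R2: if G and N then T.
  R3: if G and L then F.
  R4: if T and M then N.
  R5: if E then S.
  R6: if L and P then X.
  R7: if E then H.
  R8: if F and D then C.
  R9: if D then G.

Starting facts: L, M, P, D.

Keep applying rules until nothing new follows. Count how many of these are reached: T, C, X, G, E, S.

3

D holds, so G follows (R9).
L and P hold, so X follows (R6).
From G and L, R3 gives F.
F and D hold, so C follows (R8).
T would need G and N (R2), but N is never established.
C: reached.
X: reached.
G: reached.
No rule produces E, and it is not given.
S would need E (R5), but E is never established.
Reached: C, X, and G — 3 of the 6.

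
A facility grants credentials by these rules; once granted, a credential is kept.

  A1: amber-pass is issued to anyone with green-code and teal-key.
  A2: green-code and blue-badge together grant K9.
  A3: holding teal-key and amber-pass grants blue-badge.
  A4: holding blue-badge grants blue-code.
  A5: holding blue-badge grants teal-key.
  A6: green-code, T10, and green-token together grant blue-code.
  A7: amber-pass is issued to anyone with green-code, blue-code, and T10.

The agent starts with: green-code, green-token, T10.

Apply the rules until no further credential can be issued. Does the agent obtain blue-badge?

blue-badge would need teal-key and amber-pass (A3), but teal-key is never granted.

No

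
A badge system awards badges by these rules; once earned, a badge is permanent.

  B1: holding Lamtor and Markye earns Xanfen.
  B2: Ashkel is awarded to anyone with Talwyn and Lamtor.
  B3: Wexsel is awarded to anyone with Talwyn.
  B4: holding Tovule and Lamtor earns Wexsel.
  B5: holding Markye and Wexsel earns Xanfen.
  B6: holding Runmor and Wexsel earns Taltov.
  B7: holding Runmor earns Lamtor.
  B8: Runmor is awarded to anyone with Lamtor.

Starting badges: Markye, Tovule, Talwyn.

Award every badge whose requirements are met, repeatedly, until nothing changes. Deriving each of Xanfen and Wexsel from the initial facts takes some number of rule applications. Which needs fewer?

Wexsel

Wexsel: With Talwyn, Wexsel is earned (B3). [1 rule application]
Xanfen: With Talwyn, Wexsel is earned (B3). With Markye and Wexsel, Xanfen is earned (B5). [2 rule applications]
Wexsel needs fewer.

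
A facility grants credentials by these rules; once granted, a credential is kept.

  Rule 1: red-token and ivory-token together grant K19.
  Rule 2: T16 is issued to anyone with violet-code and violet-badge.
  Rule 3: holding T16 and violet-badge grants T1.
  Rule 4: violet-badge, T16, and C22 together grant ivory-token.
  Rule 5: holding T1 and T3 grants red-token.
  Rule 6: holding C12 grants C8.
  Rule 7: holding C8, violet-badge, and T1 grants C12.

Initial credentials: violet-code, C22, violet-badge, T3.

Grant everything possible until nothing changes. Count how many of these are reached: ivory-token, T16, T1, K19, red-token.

Holding violet-code and violet-badge grants T16 (Rule 2).
Holding T16 and violet-badge grants T1 (Rule 3).
Holding violet-badge, T16, and C22 grants ivory-token (Rule 4).
Holding T1 and T3 grants red-token (Rule 5).
Holding red-token and ivory-token grants K19 (Rule 1).
ivory-token: reached.
T16: reached.
T1: reached.
K19: reached.
red-token: reached.
All 5 are reached.

5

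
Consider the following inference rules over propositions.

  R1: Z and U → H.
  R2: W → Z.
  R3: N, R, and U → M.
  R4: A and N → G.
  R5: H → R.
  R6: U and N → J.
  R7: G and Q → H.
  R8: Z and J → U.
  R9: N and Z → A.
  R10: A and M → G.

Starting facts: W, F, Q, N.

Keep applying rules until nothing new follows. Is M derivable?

M would need N, R, and U (R3), but U is never established.

No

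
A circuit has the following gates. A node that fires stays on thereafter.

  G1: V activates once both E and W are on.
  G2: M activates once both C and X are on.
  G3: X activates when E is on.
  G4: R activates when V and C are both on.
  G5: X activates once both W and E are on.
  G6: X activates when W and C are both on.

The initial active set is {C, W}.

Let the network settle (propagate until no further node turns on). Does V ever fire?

No

V would need E and W (G1), but E never turns on.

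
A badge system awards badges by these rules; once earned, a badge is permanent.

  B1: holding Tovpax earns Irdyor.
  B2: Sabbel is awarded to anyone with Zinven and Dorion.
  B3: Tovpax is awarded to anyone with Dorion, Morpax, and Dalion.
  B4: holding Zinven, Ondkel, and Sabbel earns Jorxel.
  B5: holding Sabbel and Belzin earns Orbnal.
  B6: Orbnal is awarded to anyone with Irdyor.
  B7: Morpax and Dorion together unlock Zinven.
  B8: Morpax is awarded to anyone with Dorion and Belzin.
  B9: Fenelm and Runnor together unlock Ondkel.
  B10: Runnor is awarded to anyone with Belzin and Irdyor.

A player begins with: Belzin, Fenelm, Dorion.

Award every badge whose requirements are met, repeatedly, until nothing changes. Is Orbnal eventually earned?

Yes

With Dorion and Belzin, Morpax is earned (B8).
With Morpax and Dorion, Zinven is earned (B7).
With Zinven and Dorion, Sabbel is earned (B2).
With Sabbel and Belzin, Orbnal is earned (B5).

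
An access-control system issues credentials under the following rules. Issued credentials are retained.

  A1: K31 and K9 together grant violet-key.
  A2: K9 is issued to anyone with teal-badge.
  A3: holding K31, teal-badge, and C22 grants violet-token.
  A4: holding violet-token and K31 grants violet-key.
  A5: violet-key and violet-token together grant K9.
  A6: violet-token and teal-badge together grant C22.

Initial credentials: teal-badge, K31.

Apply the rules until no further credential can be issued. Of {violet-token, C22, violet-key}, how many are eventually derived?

Holding teal-badge grants K9 (A2).
Holding K31 and K9 grants violet-key (A1).
violet-token would need K31, teal-badge, and C22 (A3), but C22 is never granted.
C22 would need violet-token and teal-badge (A6), but violet-token is never granted.
violet-key: reached.
Reached: violet-key — 1 of the 3.

1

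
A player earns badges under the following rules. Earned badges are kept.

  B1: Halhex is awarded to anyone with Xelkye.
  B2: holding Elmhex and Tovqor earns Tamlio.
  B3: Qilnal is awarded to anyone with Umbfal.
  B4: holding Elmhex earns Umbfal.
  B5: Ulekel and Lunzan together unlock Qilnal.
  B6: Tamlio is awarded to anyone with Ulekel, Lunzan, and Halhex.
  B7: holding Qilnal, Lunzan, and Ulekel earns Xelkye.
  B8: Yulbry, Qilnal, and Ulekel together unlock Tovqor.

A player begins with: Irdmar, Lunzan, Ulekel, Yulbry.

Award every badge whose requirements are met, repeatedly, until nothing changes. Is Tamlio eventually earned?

With Ulekel and Lunzan, Qilnal is earned (B5).
With Qilnal, Lunzan, and Ulekel, Xelkye is earned (B7).
With Xelkye, Halhex is earned (B1).
With Ulekel, Lunzan, and Halhex, Tamlio is earned (B6).

Yes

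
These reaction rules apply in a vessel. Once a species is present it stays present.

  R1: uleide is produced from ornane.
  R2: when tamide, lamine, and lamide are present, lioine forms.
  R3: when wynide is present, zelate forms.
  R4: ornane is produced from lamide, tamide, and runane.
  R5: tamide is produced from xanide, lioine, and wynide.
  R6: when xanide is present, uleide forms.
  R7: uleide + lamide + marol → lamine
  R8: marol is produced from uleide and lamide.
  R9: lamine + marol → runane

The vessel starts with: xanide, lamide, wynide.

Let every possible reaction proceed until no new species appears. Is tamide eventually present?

No

tamide would need xanide, lioine, and wynide (R5), but lioine never forms.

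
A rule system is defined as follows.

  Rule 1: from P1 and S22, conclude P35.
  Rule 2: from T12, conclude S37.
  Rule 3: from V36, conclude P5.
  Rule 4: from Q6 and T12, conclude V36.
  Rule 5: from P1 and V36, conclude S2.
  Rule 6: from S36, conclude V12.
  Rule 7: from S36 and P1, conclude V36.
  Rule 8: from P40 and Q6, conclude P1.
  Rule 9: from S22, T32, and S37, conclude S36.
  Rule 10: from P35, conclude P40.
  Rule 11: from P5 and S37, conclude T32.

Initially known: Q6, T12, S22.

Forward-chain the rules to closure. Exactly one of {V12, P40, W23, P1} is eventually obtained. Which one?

V12

T12 holds, so S37 follows (Rule 2).
From Q6 and T12, Rule 4 gives V36.
V36 holds, so P5 follows (Rule 3).
From P5 and S37, Rule 11 gives T32.
S22, T32, and S37 hold, so S36 follows (Rule 9).
From S36, Rule 6 gives V12.
No rule produces W23, and it is not given. P1 would need P40 and Q6 (Rule 8), but P40 is never established. P40 would need P35 (Rule 10), but P35 is never established.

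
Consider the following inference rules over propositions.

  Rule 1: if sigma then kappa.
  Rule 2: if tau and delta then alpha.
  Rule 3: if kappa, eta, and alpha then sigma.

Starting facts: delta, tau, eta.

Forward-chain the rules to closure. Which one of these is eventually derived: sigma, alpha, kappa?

alpha

From tau and delta, Rule 2 gives alpha.
kappa would need sigma (Rule 1), but sigma is never established. sigma would need kappa, eta, and alpha (Rule 3), but kappa is never established.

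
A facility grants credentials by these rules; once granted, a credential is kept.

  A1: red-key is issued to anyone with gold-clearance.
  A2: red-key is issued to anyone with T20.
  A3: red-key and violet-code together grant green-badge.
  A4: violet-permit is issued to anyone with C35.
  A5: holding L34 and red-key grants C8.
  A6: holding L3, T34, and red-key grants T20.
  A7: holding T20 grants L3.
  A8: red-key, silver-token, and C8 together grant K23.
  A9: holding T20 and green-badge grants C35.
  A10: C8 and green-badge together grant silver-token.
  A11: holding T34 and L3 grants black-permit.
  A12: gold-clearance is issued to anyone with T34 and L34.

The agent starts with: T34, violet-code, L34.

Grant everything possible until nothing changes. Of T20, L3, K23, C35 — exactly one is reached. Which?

Holding T34 and L34 grants gold-clearance (A12).
Holding gold-clearance grants red-key (A1).
Holding L34 and red-key grants C8 (A5).
Holding red-key and violet-code grants green-badge (A3).
Holding C8 and green-badge grants silver-token (A10).
Holding red-key, silver-token, and C8 grants K23 (A8).
T20 would need L3, T34, and red-key (A6), but L3 is never granted. L3 would need T20 (A7), but T20 is never granted. C35 would need T20 and green-badge (A9), but T20 is never granted.

K23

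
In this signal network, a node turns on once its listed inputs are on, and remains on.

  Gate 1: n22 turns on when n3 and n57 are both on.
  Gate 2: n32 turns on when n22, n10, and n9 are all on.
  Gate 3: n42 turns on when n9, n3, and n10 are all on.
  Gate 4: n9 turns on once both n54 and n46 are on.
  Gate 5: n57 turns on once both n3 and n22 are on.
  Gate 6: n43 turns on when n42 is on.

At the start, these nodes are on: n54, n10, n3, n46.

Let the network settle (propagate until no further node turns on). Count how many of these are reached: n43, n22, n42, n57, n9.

Gate 4: n54 and n46 on → n9 on.
Gate 3: n9, n3, and n10 on → n42 on.
Gate 6: n42 on → n43 on.
n43: reached.
n22 would need n3 and n57 (Gate 1), but n57 never turns on.
n42: reached.
n57 would need n3 and n22 (Gate 5), but n22 never turns on.
n9: reached.
Reached: n43, n42, and n9 — 3 of the 5.

3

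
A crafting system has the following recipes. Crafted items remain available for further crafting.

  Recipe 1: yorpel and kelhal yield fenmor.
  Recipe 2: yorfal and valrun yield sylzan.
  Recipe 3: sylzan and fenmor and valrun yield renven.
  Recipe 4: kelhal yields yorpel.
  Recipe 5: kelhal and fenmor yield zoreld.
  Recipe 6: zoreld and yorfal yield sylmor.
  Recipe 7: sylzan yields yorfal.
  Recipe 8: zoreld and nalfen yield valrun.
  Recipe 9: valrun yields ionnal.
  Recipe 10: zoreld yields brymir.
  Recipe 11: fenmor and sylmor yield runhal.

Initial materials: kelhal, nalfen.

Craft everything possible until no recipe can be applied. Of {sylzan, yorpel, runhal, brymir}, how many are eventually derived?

2

Using Recipe 4, kelhal makes yorpel.
yorpel and kelhal → fenmor (Recipe 1).
Using Recipe 5, kelhal and fenmor make zoreld.
zoreld → brymir (Recipe 10).
sylzan would need yorfal and valrun (Recipe 2), but yorfal is never obtained.
yorpel: reached.
runhal would need fenmor and sylmor (Recipe 11), but sylmor is never obtained.
brymir: reached.
Reached: yorpel and brymir — 2 of the 4.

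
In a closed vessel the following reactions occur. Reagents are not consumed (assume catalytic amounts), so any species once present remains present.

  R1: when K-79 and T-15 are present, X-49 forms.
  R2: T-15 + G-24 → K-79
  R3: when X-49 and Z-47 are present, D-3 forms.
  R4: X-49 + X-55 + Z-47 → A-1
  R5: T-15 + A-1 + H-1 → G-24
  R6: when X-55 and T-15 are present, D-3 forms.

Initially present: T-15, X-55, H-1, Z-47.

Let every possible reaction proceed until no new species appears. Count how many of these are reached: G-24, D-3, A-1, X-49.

X-55 and T-15 present → D-3 forms (R6).
G-24 would need T-15, A-1, and H-1 (R5), but A-1 never forms.
D-3: reached.
A-1 would need X-49, X-55, and Z-47 (R4), but X-49 never forms.
X-49 would need K-79 and T-15 (R1), but K-79 never forms.
Reached: D-3 — 1 of the 4.

1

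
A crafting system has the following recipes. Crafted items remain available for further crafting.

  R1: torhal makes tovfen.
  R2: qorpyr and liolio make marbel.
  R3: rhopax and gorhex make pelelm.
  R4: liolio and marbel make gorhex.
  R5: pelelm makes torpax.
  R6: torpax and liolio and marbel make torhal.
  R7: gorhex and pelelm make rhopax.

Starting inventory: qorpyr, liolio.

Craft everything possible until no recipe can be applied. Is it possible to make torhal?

No

torhal would need torpax, liolio, and marbel (R6), but torpax is never obtained.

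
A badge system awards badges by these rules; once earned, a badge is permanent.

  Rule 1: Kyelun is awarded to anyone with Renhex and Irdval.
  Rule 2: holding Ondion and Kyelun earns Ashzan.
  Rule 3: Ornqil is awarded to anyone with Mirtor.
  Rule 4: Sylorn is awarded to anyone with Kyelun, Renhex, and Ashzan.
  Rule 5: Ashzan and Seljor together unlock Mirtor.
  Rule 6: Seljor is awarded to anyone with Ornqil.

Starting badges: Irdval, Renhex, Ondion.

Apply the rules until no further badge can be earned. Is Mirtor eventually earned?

No

Mirtor would need Ashzan and Seljor (Rule 5), but Seljor is never earned.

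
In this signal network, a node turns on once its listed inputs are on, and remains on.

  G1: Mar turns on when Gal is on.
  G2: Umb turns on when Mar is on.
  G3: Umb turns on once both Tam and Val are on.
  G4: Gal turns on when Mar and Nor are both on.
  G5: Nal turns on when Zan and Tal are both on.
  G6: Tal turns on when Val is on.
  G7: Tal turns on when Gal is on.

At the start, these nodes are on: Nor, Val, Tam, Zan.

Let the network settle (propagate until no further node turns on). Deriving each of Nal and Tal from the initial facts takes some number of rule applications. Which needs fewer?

Tal: G6: Val on → Tal on. [1 rule application]
Nal: Val is on, so Tal turns on (G6). G5: Zan and Tal on → Nal on. [2 rule applications]
Tal needs fewer.

Tal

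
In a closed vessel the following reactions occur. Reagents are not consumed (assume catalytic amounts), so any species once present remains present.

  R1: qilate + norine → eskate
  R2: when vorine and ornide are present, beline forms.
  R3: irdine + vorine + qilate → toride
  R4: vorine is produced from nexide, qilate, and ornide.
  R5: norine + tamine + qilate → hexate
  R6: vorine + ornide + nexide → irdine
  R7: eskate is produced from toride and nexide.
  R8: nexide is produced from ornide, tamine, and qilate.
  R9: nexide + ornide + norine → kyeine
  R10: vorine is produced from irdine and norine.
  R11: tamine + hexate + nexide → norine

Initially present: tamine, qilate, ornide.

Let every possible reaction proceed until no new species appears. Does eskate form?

ornide, tamine, and qilate present → nexide forms (R8).
nexide, qilate, and ornide present → vorine forms (R4).
vorine, ornide, and nexide present → irdine forms (R6).
irdine, vorine, and qilate present → toride forms (R3).
toride and nexide present → eskate forms (R7).

Yes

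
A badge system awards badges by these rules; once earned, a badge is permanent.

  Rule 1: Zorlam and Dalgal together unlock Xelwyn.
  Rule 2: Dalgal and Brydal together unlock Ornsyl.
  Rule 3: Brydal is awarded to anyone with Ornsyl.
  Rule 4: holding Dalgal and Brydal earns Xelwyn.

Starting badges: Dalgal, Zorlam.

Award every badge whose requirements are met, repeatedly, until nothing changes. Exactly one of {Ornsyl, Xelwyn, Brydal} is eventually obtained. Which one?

With Zorlam and Dalgal, Xelwyn is earned (Rule 1).
Brydal would need Ornsyl (Rule 3), but Ornsyl is never earned. Ornsyl would need Dalgal and Brydal (Rule 2), but Brydal is never earned.

Xelwyn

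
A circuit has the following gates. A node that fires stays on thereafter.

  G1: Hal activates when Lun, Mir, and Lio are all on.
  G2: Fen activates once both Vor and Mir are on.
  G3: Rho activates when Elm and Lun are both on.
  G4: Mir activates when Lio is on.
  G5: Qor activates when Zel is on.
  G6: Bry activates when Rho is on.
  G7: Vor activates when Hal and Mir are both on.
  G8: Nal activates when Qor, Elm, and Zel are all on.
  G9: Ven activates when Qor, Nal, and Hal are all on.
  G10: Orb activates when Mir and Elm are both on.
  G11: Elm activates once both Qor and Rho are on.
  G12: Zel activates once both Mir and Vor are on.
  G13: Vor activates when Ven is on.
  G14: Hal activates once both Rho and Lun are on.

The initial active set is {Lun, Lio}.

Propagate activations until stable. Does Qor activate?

Yes

G4: Lio on → Mir on.
Lun, Mir, and Lio are on, so Hal activates (G1).
Hal and Mir are on, so Vor activates (G7).
Mir and Vor are on, so Zel activates (G12).
G5: Zel on → Qor on.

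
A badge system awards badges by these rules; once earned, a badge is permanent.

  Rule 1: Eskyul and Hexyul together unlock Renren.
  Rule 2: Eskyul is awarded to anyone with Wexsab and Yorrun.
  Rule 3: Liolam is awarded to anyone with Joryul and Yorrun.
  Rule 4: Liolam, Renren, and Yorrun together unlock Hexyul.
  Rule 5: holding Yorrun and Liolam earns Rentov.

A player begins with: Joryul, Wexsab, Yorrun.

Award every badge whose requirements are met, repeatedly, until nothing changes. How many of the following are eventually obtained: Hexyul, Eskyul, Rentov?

With Joryul and Yorrun, Liolam is earned (Rule 3).
With Wexsab and Yorrun, Eskyul is earned (Rule 2).
With Yorrun and Liolam, Rentov is earned (Rule 5).
Hexyul would need Liolam, Renren, and Yorrun (Rule 4), but Renren is never earned.
Eskyul: reached.
Rentov: reached.
Reached: Eskyul and Rentov — 2 of the 3.

2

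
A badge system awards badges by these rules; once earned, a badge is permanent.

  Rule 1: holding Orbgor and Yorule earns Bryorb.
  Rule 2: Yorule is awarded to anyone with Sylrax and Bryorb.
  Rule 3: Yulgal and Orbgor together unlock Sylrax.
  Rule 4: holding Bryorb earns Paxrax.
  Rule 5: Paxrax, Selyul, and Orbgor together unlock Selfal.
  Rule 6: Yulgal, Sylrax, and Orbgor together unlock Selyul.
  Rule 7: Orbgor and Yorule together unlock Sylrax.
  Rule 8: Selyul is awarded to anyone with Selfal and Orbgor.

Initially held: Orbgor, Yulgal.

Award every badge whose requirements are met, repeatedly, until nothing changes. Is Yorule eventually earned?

Yorule would need Sylrax and Bryorb (Rule 2), but Bryorb is never earned.

No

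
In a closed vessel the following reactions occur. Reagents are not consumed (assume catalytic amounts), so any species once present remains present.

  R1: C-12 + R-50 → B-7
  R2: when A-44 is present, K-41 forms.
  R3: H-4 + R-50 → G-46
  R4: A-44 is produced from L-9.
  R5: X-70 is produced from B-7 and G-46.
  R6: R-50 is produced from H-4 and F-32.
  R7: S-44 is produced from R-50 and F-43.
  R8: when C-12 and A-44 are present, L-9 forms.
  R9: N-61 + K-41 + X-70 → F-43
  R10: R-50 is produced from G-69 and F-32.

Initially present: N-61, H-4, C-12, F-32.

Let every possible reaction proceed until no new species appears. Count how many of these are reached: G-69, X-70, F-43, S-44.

H-4 and F-32 present → R-50 forms (R6).
C-12 and R-50 present → B-7 forms (R1).
H-4 and R-50 present → G-46 forms (R3).
B-7 and G-46 present → X-70 forms (R5).
No rule produces G-69, and it is not given.
X-70: reached.
F-43 would need N-61, K-41, and X-70 (R9), but K-41 never forms.
S-44 would need R-50 and F-43 (R7), but F-43 never forms.
Reached: X-70 — 1 of the 4.

1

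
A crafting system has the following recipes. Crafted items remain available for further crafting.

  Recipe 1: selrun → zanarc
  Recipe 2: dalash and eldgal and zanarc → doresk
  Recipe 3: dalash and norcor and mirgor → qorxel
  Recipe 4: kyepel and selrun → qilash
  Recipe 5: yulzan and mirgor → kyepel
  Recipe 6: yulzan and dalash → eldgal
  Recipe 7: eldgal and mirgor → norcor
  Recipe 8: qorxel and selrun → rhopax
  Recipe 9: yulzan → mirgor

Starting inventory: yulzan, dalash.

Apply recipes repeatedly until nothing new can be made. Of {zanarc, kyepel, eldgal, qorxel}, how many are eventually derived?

3

yulzan and dalash → eldgal (Recipe 6).
yulzan → mirgor (Recipe 9).
yulzan and mirgor → kyepel (Recipe 5).
eldgal and mirgor → norcor (Recipe 7).
dalash and norcor and mirgor → qorxel (Recipe 3).
zanarc would need selrun (Recipe 1), but selrun is never obtained.
kyepel: reached.
eldgal: reached.
qorxel: reached.
Reached: kyepel, eldgal, and qorxel — 3 of the 4.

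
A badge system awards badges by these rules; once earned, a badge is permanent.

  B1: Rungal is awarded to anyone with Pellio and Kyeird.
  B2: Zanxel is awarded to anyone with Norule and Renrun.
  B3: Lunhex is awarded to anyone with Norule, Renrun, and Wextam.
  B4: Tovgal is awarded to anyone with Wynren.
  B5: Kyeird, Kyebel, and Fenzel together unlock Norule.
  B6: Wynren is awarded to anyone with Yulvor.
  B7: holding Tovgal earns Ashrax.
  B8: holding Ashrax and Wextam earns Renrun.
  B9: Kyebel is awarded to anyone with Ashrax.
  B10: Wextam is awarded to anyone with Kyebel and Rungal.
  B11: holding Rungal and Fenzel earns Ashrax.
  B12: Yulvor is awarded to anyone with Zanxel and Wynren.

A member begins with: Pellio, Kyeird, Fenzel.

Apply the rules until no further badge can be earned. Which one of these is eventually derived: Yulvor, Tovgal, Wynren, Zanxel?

Zanxel

With Pellio and Kyeird, Rungal is earned (B1).
With Rungal and Fenzel, Ashrax is earned (B11).
With Ashrax, Kyebel is earned (B9).
With Kyeird, Kyebel, and Fenzel, Norule is earned (B5).
With Kyebel and Rungal, Wextam is earned (B10).
With Ashrax and Wextam, Renrun is earned (B8).
With Norule and Renrun, Zanxel is earned (B2).
Wynren would need Yulvor (B6), but Yulvor is never earned. Tovgal would need Wynren (B4), but Wynren is never earned. Yulvor would need Zanxel and Wynren (B12), but Wynren is never earned.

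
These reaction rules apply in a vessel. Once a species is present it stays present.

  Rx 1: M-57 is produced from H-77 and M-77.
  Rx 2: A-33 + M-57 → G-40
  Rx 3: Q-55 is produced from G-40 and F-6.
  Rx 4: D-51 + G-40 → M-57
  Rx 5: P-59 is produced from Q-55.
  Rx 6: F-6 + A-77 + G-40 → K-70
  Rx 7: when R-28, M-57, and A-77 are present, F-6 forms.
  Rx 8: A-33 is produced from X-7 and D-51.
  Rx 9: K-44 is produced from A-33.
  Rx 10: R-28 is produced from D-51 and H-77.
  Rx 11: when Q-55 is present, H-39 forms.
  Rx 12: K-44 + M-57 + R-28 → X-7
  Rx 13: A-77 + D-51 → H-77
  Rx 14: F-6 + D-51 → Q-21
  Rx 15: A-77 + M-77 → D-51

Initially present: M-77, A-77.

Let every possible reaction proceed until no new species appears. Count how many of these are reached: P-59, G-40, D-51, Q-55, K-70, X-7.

1

A-77 and M-77 present → D-51 forms (Rx 15).
P-59 would need Q-55 (Rx 5), but Q-55 never forms.
G-40 would need A-33 and M-57 (Rx 2), but A-33 never forms.
D-51: reached.
Q-55 would need G-40 and F-6 (Rx 3), but G-40 never forms.
K-70 would need F-6, A-77, and G-40 (Rx 6), but G-40 never forms.
X-7 would need K-44, M-57, and R-28 (Rx 12), but K-44 never forms.
Reached: D-51 — 1 of the 6.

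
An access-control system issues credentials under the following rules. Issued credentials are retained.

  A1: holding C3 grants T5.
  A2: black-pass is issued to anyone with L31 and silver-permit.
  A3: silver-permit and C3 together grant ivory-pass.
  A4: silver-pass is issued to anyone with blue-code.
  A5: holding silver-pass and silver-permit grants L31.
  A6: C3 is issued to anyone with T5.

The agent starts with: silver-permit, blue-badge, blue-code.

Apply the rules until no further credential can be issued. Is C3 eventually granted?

No

C3 would need T5 (A6), but T5 is never granted.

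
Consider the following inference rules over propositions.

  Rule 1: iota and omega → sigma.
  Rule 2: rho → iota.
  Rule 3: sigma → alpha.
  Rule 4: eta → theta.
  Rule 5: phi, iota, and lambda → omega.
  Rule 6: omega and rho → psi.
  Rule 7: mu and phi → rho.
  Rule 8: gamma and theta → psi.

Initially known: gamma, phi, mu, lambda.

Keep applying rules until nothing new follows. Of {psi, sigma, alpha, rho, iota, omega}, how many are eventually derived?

6

From mu and phi, Rule 7 gives rho.
rho holds, so iota follows (Rule 2).
phi, iota, and lambda hold, so omega follows (Rule 5).
From iota and omega, Rule 1 gives sigma.
From omega and rho, Rule 6 gives psi.
sigma holds, so alpha follows (Rule 3).
psi: reached.
sigma: reached.
alpha: reached.
rho: reached.
iota: reached.
omega: reached.
All 6 are reached.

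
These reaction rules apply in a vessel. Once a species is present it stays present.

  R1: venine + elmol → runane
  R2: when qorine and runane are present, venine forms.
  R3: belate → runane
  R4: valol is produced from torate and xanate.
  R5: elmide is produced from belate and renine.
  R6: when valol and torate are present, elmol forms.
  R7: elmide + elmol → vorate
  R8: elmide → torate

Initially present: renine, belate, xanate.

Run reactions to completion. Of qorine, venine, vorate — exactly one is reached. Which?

belate and renine present → elmide forms (R5).
elmide present → torate forms (R8).
torate and xanate present → valol forms (R4).
valol and torate present → elmol forms (R6).
elmide and elmol present → vorate forms (R7).
No rule produces qorine, and it is not given. venine would need qorine and runane (R2), but qorine never forms.

vorate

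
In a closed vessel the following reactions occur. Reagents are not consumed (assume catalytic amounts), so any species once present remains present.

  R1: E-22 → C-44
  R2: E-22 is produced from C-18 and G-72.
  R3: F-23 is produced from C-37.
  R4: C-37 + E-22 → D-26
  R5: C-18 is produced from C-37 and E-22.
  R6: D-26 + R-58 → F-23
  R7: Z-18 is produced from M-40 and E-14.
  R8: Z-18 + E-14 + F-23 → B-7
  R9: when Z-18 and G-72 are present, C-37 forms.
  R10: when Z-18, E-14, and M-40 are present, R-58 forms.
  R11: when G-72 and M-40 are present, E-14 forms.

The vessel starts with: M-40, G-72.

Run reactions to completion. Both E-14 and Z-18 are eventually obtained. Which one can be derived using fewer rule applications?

E-14

E-14: G-72 and M-40 present → E-14 forms (R11). [1 rule application]
Z-18: G-72 and M-40 present → E-14 forms (R11). M-40 and E-14 present → Z-18 forms (R7). [2 rule applications]
E-14 needs fewer.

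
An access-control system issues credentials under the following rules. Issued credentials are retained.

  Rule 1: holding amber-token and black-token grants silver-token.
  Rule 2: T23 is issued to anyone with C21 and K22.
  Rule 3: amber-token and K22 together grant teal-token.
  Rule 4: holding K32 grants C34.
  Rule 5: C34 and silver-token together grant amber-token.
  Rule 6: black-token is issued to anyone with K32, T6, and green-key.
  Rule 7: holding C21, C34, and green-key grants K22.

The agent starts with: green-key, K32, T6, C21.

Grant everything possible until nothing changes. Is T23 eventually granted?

Holding K32 grants C34 (Rule 4).
Holding C21, C34, and green-key grants K22 (Rule 7).
Holding C21 and K22 grants T23 (Rule 2).

Yes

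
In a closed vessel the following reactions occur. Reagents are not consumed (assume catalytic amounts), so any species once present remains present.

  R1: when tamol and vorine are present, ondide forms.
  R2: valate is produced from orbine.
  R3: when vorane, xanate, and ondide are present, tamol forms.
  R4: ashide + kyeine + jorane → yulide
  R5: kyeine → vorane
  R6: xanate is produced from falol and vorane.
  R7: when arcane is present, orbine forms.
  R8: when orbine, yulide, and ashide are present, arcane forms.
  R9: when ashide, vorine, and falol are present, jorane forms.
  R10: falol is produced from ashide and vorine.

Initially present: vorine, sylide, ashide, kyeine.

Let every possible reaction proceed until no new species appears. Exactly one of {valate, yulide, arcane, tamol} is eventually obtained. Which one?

ashide and vorine present → falol forms (R10).
ashide, vorine, and falol present → jorane forms (R9).
ashide, kyeine, and jorane present → yulide forms (R4).
arcane would need orbine, yulide, and ashide (R8), but orbine never forms. valate would need orbine (R2), but orbine never forms. tamol would need vorane, xanate, and ondide (R3), but ondide never forms.

yulide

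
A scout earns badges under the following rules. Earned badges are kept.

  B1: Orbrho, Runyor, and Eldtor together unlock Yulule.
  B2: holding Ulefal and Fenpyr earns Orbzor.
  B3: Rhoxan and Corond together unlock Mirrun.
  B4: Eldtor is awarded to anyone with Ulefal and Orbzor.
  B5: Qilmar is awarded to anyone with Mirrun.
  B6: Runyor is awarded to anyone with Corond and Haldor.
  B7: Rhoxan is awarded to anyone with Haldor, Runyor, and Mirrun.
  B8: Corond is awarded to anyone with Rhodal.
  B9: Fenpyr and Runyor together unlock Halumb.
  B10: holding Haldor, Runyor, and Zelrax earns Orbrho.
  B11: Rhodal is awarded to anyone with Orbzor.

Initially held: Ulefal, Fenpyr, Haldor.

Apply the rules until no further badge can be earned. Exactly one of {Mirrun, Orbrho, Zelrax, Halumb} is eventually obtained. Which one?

With Ulefal and Fenpyr, Orbzor is earned (B2).
With Orbzor, Rhodal is earned (B11).
With Rhodal, Corond is earned (B8).
With Corond and Haldor, Runyor is earned (B6).
With Fenpyr and Runyor, Halumb is earned (B9).
Mirrun would need Rhoxan and Corond (B3), but Rhoxan is never earned. Orbrho would need Haldor, Runyor, and Zelrax (B10), but Zelrax is never earned. No rule produces Zelrax, and it is not given.

Halumb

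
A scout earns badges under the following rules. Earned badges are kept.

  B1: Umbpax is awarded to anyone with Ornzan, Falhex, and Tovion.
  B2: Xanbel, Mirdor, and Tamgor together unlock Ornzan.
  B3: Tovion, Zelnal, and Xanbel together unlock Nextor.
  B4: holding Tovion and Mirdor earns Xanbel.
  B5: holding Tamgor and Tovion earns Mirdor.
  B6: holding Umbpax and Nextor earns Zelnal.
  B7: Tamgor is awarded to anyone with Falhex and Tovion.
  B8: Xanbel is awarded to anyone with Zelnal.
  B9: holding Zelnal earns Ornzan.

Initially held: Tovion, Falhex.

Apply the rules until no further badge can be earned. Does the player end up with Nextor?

No

Nextor would need Tovion, Zelnal, and Xanbel (B3), but Zelnal is never earned.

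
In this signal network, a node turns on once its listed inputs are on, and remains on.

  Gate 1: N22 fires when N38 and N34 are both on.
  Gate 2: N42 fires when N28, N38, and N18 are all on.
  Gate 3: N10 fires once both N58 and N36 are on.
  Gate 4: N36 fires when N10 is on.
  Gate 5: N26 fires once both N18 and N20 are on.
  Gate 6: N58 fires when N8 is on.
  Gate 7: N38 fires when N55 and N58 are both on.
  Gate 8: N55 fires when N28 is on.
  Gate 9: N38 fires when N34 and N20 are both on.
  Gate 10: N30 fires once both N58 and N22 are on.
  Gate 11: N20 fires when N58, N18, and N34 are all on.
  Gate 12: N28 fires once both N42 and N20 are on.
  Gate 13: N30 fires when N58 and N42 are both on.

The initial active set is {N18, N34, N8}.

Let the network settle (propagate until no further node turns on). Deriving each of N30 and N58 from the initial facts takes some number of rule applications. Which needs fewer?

N58

N58: N8 is on, so N58 fires (Gate 6). [1 rule application]
N30: N8 is on, so N58 fires (Gate 6). Gate 11: N58, N18, and N34 on → N20 on. Gate 9: N34 and N20 on → N38 on. N38 and N34 are on, so N22 fires (Gate 1). N58 and N22 are on, so N30 fires (Gate 10). [5 rule applications]
N58 needs fewer.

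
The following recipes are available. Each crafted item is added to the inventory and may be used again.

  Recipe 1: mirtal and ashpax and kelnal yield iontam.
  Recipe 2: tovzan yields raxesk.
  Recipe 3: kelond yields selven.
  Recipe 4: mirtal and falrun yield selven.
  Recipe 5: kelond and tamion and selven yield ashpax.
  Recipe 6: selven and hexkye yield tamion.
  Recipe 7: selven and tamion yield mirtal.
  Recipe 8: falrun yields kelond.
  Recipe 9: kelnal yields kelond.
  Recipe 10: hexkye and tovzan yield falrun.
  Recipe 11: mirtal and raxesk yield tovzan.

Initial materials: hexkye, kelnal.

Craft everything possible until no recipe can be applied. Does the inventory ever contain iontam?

Yes

Using Recipe 9, kelnal makes kelond.
kelond → selven (Recipe 3).
Using Recipe 6, selven and hexkye make tamion.
kelond and tamion and selven → ashpax (Recipe 5).
selven and tamion → mirtal (Recipe 7).
mirtal and ashpax and kelnal → iontam (Recipe 1).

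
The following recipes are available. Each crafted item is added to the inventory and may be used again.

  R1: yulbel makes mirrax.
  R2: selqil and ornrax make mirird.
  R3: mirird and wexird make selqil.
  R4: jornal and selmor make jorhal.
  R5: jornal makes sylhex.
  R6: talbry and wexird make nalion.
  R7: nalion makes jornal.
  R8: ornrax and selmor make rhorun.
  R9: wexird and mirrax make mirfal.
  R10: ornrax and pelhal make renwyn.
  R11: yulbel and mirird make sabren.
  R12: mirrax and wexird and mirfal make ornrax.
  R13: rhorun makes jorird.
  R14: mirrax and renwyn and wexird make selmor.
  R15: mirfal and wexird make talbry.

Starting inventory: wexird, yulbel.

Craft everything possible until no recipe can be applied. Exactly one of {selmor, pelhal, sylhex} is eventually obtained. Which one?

sylhex

yulbel → mirrax (R1).
wexird and mirrax → mirfal (R9).
mirfal and wexird → talbry (R15).
talbry and wexird → nalion (R6).
nalion → jornal (R7).
Using R5, jornal makes sylhex.
No rule produces pelhal, and it is not given. selmor would need mirrax, renwyn, and wexird (R14), but renwyn is never obtained.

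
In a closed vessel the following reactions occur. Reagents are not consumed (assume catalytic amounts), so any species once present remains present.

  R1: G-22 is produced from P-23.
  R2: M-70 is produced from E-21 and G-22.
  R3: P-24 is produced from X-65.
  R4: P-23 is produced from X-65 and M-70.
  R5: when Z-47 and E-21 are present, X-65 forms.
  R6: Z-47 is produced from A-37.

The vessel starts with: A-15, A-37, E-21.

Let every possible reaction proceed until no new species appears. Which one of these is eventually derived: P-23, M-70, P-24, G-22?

P-24

A-37 present → Z-47 forms (R6).
Z-47 and E-21 present → X-65 forms (R5).
X-65 present → P-24 forms (R3).
P-23 would need X-65 and M-70 (R4), but M-70 never forms. M-70 would need E-21 and G-22 (R2), but G-22 never forms. G-22 would need P-23 (R1), but P-23 never forms.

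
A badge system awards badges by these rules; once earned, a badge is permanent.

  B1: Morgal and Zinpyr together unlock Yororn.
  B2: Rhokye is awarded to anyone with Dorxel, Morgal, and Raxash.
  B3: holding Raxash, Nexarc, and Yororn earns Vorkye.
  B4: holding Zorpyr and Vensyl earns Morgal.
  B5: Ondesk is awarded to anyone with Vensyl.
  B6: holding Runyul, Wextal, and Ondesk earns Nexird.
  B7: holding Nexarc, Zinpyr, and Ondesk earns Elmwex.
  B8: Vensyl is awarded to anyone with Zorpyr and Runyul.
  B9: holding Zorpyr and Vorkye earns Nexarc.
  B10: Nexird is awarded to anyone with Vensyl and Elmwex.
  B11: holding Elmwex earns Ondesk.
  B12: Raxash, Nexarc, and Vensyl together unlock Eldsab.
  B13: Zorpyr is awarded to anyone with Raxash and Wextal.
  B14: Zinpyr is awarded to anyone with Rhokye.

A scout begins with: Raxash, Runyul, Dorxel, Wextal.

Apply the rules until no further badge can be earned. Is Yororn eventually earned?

Yes

With Raxash and Wextal, Zorpyr is earned (B13).
With Zorpyr and Runyul, Vensyl is earned (B8).
With Zorpyr and Vensyl, Morgal is earned (B4).
With Dorxel, Morgal, and Raxash, Rhokye is earned (B2).
With Rhokye, Zinpyr is earned (B14).
With Morgal and Zinpyr, Yororn is earned (B1).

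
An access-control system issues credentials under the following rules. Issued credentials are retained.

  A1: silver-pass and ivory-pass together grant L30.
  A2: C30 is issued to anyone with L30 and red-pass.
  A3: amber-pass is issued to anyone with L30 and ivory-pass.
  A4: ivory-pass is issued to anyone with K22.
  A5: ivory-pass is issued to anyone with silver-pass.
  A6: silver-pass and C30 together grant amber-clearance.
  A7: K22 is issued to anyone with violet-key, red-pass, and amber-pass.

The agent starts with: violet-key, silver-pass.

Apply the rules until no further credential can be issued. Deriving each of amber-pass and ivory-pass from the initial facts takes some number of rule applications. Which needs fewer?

ivory-pass: Holding silver-pass grants ivory-pass (A5). [1 rule application]
amber-pass: Holding silver-pass grants ivory-pass (A5). Holding silver-pass and ivory-pass grants L30 (A1). Holding L30 and ivory-pass grants amber-pass (A3). [3 rule applications]
ivory-pass needs fewer.

ivory-pass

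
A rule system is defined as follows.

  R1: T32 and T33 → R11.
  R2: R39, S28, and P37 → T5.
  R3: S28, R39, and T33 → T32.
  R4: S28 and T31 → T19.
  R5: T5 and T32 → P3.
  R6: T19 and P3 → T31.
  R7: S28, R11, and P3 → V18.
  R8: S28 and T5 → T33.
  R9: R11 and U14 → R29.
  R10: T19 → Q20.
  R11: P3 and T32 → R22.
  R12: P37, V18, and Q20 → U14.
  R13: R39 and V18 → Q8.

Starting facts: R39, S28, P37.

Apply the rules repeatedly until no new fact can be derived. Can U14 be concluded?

U14 would need P37, V18, and Q20 (R12), but Q20 is never established.

No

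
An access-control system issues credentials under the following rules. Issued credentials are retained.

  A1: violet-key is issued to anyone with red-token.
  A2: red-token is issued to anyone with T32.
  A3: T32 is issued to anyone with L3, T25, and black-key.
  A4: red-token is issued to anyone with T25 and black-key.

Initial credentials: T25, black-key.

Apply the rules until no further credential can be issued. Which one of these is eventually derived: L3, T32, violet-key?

Holding T25 and black-key grants red-token (A4).
Holding red-token grants violet-key (A1).
No rule produces L3, and it is not given. T32 would need L3, T25, and black-key (A3), but L3 is never granted.

violet-key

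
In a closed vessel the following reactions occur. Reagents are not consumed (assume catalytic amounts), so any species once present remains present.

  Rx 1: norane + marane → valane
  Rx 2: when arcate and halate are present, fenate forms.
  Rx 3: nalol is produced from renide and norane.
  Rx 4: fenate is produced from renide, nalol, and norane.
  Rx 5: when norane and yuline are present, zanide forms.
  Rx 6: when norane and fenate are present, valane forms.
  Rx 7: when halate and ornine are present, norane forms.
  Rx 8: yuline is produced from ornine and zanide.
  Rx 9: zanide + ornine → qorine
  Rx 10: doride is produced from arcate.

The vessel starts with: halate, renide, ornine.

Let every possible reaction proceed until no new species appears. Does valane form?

halate and ornine present → norane forms (Rx 7).
renide and norane present → nalol forms (Rx 3).
renide, nalol, and norane present → fenate forms (Rx 4).
norane and fenate present → valane forms (Rx 6).

Yes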